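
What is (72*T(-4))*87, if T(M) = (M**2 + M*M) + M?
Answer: 175392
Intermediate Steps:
T(M) = M + 2*M**2 (T(M) = (M**2 + M**2) + M = 2*M**2 + M = M + 2*M**2)
(72*T(-4))*87 = (72*(-4*(1 + 2*(-4))))*87 = (72*(-4*(1 - 8)))*87 = (72*(-4*(-7)))*87 = (72*28)*87 = 2016*87 = 175392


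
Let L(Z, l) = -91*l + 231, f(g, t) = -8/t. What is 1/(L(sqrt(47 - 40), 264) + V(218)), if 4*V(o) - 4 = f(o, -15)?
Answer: -15/356878 ≈ -4.2031e-5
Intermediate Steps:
L(Z, l) = 231 - 91*l
V(o) = 17/15 (V(o) = 1 + (-8/(-15))/4 = 1 + (-8*(-1/15))/4 = 1 + (1/4)*(8/15) = 1 + 2/15 = 17/15)
1/(L(sqrt(47 - 40), 264) + V(218)) = 1/((231 - 91*264) + 17/15) = 1/((231 - 24024) + 17/15) = 1/(-23793 + 17/15) = 1/(-356878/15) = -15/356878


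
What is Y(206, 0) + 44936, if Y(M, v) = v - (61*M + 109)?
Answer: 32261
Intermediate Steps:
Y(M, v) = -109 + v - 61*M (Y(M, v) = v - (109 + 61*M) = v + (-109 - 61*M) = -109 + v - 61*M)
Y(206, 0) + 44936 = (-109 + 0 - 61*206) + 44936 = (-109 + 0 - 12566) + 44936 = -12675 + 44936 = 32261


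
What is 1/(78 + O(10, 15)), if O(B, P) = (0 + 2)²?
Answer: 1/82 ≈ 0.012195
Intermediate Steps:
O(B, P) = 4 (O(B, P) = 2² = 4)
1/(78 + O(10, 15)) = 1/(78 + 4) = 1/82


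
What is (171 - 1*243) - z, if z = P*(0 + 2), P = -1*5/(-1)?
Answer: -82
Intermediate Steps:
P = 5 (P = -5*(-1) = 5)
z = 10 (z = 5*(0 + 2) = 5*2 = 10)
(171 - 1*243) - z = (171 - 1*243) - 1*10 = (171 - 243) - 10 = -72 - 10 = -82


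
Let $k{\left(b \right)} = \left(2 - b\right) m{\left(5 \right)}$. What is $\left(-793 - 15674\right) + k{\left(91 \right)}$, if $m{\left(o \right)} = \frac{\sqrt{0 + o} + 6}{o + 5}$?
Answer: $- \frac{82602}{5} - \frac{89 \sqrt{5}}{10} \approx -16540.0$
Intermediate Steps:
$m{\left(o \right)} = \frac{6 + \sqrt{o}}{5 + o}$ ($m{\left(o \right)} = \frac{\sqrt{o} + 6}{5 + o} = \frac{6 + \sqrt{o}}{5 + o}$)
$k{\left(b \right)} = \left(2 - b\right) \left(\frac{3}{5} + \frac{\sqrt{5}}{10}\right)$ ($k{\left(b \right)} = \left(2 - b\right) \frac{6 + \sqrt{5}}{5 + 5} = \left(2 - b\right) \frac{6 + \sqrt{5}}{10} = \left(2 - b\right) \left(\frac{3}{5} + \frac{\sqrt{5}}{10}\right)$)
$\left(-793 - 15674\right) + k{\left(91 \right)} = \left(-793 - 15674\right) - \frac{\left(-2 + 91\right) \left(6 + \sqrt{5}\right)}{10} = -16467 - \frac{89 \left(6 + \sqrt{5}\right)}{10} = -16467 - \left(\frac{267}{5} + \frac{89 \sqrt{5}}{10}\right) = - \frac{82602}{5} - \frac{89 \sqrt{5}}{10}$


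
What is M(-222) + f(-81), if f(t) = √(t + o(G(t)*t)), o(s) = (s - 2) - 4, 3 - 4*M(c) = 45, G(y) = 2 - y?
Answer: -21/2 + I*√6810 ≈ -10.5 + 82.523*I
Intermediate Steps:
M(c) = -21/2 (M(c) = ¾ - ¼*45 = ¾ - 45/4 = -21/2)
o(s) = -6 + s (o(s) = (-2 + s) - 4 = -6 + s)
f(t) = √(-6 + t + t*(2 - t)) (f(t) = √(t + (-6 + (2 - t)*t)) = √(t + (-6 + t*(2 - t))) = √(-6 + t + t*(2 - t)))
M(-222) + f(-81) = -21/2 + √(-6 - 81 - 1*(-81)*(-2 - 81)) = -21/2 + √(-6 - 81 - 1*(-81)*(-83)) = -21/2 + √(-6 - 81 - 6723) = -21/2 + √(-6810) = -21/2 + I*√6810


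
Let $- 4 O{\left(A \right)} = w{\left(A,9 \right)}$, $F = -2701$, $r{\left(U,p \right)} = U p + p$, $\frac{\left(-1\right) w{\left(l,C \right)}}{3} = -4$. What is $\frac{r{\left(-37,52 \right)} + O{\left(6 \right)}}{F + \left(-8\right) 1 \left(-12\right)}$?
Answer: $\frac{375}{521} \approx 0.71977$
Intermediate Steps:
$w{\left(l,C \right)} = 12$ ($w{\left(l,C \right)} = \left(-3\right) \left(-4\right) = 12$)
$r{\left(U,p \right)} = p + U p$
$O{\left(A \right)} = -3$ ($O{\left(A \right)} = \left(- \frac{1}{4}\right) 12 = -3$)
$\frac{r{\left(-37,52 \right)} + O{\left(6 \right)}}{F + \left(-8\right) 1 \left(-12\right)} = \frac{52 \left(1 - 37\right) - 3}{-2701 + \left(-8\right) 1 \left(-12\right)} = \frac{52 \left(-36\right) - 3}{-2701 - -96} = \frac{-1872 - 3}{-2701 + 96} = - \frac{1875}{-2605} = \left(-1875\right) \left(- \frac{1}{2605}\right) = \frac{375}{521}$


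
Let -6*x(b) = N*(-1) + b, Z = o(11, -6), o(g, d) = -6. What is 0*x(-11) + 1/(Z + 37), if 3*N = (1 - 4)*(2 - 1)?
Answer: 1/31 ≈ 0.032258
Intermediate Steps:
N = -1 (N = ((1 - 4)*(2 - 1))/3 = (-3*1)/3 = (1/3)*(-3) = -1)
Z = -6
x(b) = -1/6 - b/6 (x(b) = -(-1*(-1) + b)/6 = -(1 + b)/6 = -1/6 - b/6)
0*x(-11) + 1/(Z + 37) = 0*(-1/6 - 1/6*(-11)) + 1/(-6 + 37) = 0*(-1/6 + 11/6) + 1/31 = 0*(5/3) + 1/31 = 0 + 1/31 = 1/31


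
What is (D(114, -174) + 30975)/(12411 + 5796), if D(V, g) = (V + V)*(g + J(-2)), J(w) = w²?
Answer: -865/2023 ≈ -0.42758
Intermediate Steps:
D(V, g) = 2*V*(4 + g) (D(V, g) = (V + V)*(g + (-2)²) = (2*V)*(g + 4) = (2*V)*(4 + g) = 2*V*(4 + g))
(D(114, -174) + 30975)/(12411 + 5796) = (2*114*(4 - 174) + 30975)/(12411 + 5796) = (2*114*(-170) + 30975)/18207 = (-38760 + 30975)*(1/18207) = -7785*1/18207 = -865/2023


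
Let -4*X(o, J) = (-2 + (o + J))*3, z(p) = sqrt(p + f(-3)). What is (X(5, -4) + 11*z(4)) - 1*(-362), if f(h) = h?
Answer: 1495/4 ≈ 373.75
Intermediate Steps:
z(p) = sqrt(-3 + p) (z(p) = sqrt(p - 3) = sqrt(-3 + p))
X(o, J) = 3/2 - 3*J/4 - 3*o/4 (X(o, J) = -(-2 + (o + J))*3/4 = -(-2 + (J + o))*3/4 = -(-2 + J + o)*3/4 = -(-6 + 3*J + 3*o)/4 = 3/2 - 3*J/4 - 3*o/4)
(X(5, -4) + 11*z(4)) - 1*(-362) = ((3/2 - 3/4*(-4) - 3/4*5) + 11*sqrt(-3 + 4)) - 1*(-362) = ((3/2 + 3 - 15/4) + 11*sqrt(1)) + 362 = (3/4 + 11*1) + 362 = (3/4 + 11) + 362 = 47/4 + 362 = 1495/4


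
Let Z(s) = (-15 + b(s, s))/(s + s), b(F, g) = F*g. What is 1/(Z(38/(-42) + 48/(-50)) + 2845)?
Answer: 513975/1463846842 ≈ 0.00035111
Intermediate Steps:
Z(s) = (-15 + s²)/(2*s) (Z(s) = (-15 + s*s)/(s + s) = (-15 + s²)/((2*s)) = (-15 + s²)*(1/(2*s)) = (-15 + s²)/(2*s))
1/(Z(38/(-42) + 48/(-50)) + 2845) = 1/((-15 + (38/(-42) + 48/(-50))²)/(2*(38/(-42) + 48/(-50))) + 2845) = 1/((-15 + (38*(-1/42) + 48*(-1/50))²)/(2*(38*(-1/42) + 48*(-1/50))) + 2845) = 1/((-15 + (-19/21 - 24/25)²)/(2*(-19/21 - 24/25)) + 2845) = 1/((-15 + (-979/525)²)/(2*(-979/525)) + 2845) = 1/((½)*(-525/979)*(-15 + 958441/275625) + 2845) = 1/((½)*(-525/979)*(-3175934/275625) + 2845) = 1/(1587967/513975 + 2845) = 1/(1463846842/513975) = 513975/1463846842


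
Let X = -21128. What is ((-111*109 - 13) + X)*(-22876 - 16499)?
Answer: 1308825000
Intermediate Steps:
((-111*109 - 13) + X)*(-22876 - 16499) = ((-111*109 - 13) - 21128)*(-22876 - 16499) = ((-12099 - 13) - 21128)*(-39375) = (-12112 - 21128)*(-39375) = -33240*(-39375) = 1308825000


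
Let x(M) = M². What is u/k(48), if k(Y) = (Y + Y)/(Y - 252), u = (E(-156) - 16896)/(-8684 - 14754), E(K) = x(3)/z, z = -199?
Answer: -57159321/37313296 ≈ -1.5319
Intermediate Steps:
E(K) = -9/199 (E(K) = 3²/(-199) = 9*(-1/199) = -9/199)
u = 3362313/4664162 (u = (-9/199 - 16896)/(-8684 - 14754) = -3362313/199/(-23438) = -3362313/199*(-1/23438) = 3362313/4664162 ≈ 0.72088)
k(Y) = 2*Y/(-252 + Y) (k(Y) = (2*Y)/(-252 + Y) = 2*Y/(-252 + Y))
u/k(48) = 3362313/(4664162*((2*48/(-252 + 48)))) = 3362313/(4664162*((2*48/(-204)))) = 3362313/(4664162*((2*48*(-1/204)))) = 3362313/(4664162*(-8/17)) = (3362313/4664162)*(-17/8) = -57159321/37313296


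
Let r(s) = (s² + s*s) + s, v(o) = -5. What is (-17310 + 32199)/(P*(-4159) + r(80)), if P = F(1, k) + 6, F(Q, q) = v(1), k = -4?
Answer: 4963/2907 ≈ 1.7073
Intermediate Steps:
F(Q, q) = -5
r(s) = s + 2*s² (r(s) = (s² + s²) + s = 2*s² + s = s + 2*s²)
P = 1 (P = -5 + 6 = 1)
(-17310 + 32199)/(P*(-4159) + r(80)) = (-17310 + 32199)/(1*(-4159) + 80*(1 + 2*80)) = 14889/(-4159 + 80*(1 + 160)) = 14889/(-4159 + 80*161) = 14889/(-4159 + 12880) = 14889/8721 = 14889*(1/8721) = 4963/2907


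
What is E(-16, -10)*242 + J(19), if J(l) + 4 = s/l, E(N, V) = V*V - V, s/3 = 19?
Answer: 26619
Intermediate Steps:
s = 57 (s = 3*19 = 57)
E(N, V) = V² - V
J(l) = -4 + 57/l
E(-16, -10)*242 + J(19) = -10*(-1 - 10)*242 + (-4 + 57/19) = -10*(-11)*242 + (-4 + 57*(1/19)) = 110*242 + (-4 + 3) = 26620 - 1 = 26619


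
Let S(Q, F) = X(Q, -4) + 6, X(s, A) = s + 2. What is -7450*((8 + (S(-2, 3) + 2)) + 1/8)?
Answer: -480525/4 ≈ -1.2013e+5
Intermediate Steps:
X(s, A) = 2 + s
S(Q, F) = 8 + Q (S(Q, F) = (2 + Q) + 6 = 8 + Q)
-7450*((8 + (S(-2, 3) + 2)) + 1/8) = -7450*((8 + ((8 - 2) + 2)) + 1/8) = -7450*((8 + (6 + 2)) + ⅛) = -7450*((8 + 8) + ⅛) = -7450*(16 + ⅛) = -7450*129/8 = -480525/4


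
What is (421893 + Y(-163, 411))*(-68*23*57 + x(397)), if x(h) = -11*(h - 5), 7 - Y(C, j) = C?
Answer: -39446007980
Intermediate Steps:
Y(C, j) = 7 - C
x(h) = 55 - 11*h (x(h) = -11*(-5 + h) = 55 - 11*h)
(421893 + Y(-163, 411))*(-68*23*57 + x(397)) = (421893 + (7 - 1*(-163)))*(-68*23*57 + (55 - 11*397)) = (421893 + (7 + 163))*(-1564*57 + (55 - 4367)) = (421893 + 170)*(-89148 - 4312) = 422063*(-93460) = -39446007980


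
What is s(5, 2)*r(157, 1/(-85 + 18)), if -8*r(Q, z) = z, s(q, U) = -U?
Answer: -1/268 ≈ -0.0037313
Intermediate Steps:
r(Q, z) = -z/8
s(5, 2)*r(157, 1/(-85 + 18)) = (-1*2)*(-1/(8*(-85 + 18))) = -(-1)/(4*(-67)) = -(-1)*(-1)/(4*67) = -2*1/536 = -1/268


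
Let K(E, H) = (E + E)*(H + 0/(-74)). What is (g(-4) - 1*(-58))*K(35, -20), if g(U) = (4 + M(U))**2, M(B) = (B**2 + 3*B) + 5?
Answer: -317800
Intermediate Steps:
M(B) = 5 + B**2 + 3*B
K(E, H) = 2*E*H (K(E, H) = (2*E)*(H + 0*(-1/74)) = (2*E)*(H + 0) = (2*E)*H = 2*E*H)
g(U) = (9 + U**2 + 3*U)**2 (g(U) = (4 + (5 + U**2 + 3*U))**2 = (9 + U**2 + 3*U)**2)
(g(-4) - 1*(-58))*K(35, -20) = ((9 + (-4)**2 + 3*(-4))**2 - 1*(-58))*(2*35*(-20)) = ((9 + 16 - 12)**2 + 58)*(-1400) = (13**2 + 58)*(-1400) = (169 + 58)*(-1400) = 227*(-1400) = -317800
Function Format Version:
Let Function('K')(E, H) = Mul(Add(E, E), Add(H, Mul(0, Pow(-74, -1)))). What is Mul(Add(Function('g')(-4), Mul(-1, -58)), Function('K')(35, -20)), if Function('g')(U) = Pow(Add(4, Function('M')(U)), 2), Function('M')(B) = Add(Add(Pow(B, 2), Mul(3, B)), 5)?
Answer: -317800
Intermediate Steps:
Function('M')(B) = Add(5, Pow(B, 2), Mul(3, B))
Function('K')(E, H) = Mul(2, E, H) (Function('K')(E, H) = Mul(Mul(2, E), Add(H, Mul(0, Rational(-1, 74)))) = Mul(Mul(2, E), Add(H, 0)) = Mul(Mul(2, E), H) = Mul(2, E, H))
Function('g')(U) = Pow(Add(9, Pow(U, 2), Mul(3, U)), 2) (Function('g')(U) = Pow(Add(4, Add(5, Pow(U, 2), Mul(3, U))), 2) = Pow(Add(9, Pow(U, 2), Mul(3, U)), 2))
Mul(Add(Function('g')(-4), Mul(-1, -58)), Function('K')(35, -20)) = Mul(Add(Pow(Add(9, Pow(-4, 2), Mul(3, -4)), 2), Mul(-1, -58)), Mul(2, 35, -20)) = Mul(Add(Pow(Add(9, 16, -12), 2), 58), -1400) = Mul(Add(Pow(13, 2), 58), -1400) = Mul(Add(169, 58), -1400) = Mul(227, -1400) = -317800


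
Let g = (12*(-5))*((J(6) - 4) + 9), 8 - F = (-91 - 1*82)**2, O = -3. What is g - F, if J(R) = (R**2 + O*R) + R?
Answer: 28181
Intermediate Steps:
J(R) = R**2 - 2*R (J(R) = (R**2 - 3*R) + R = R**2 - 2*R)
F = -29921 (F = 8 - (-91 - 1*82)**2 = 8 - (-91 - 82)**2 = 8 - 1*(-173)**2 = 8 - 1*29929 = 8 - 29929 = -29921)
g = -1740 (g = (12*(-5))*((6*(-2 + 6) - 4) + 9) = -60*((6*4 - 4) + 9) = -60*((24 - 4) + 9) = -60*(20 + 9) = -60*29 = -1740)
g - F = -1740 - 1*(-29921) = -1740 + 29921 = 28181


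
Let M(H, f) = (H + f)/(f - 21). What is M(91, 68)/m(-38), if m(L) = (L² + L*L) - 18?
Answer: 159/134890 ≈ 0.0011787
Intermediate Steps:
M(H, f) = (H + f)/(-21 + f)
m(L) = -18 + 2*L² (m(L) = (L² + L²) - 18 = 2*L² - 18 = -18 + 2*L²)
M(91, 68)/m(-38) = ((91 + 68)/(-21 + 68))/(-18 + 2*(-38)²) = (159/47)/(-18 + 2*1444) = ((1/47)*159)/(-18 + 2888) = (159/47)/2870 = (159/47)*(1/2870) = 159/134890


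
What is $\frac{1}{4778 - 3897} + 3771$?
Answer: $\frac{3322252}{881} \approx 3771.0$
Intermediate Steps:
$\frac{1}{4778 - 3897} + 3771 = \frac{1}{881} + 3771 = \frac{3322252}{881}$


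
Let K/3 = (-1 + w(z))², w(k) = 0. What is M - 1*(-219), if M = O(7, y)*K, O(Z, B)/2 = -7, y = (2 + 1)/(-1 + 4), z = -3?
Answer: 177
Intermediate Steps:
y = 1 (y = 3/3 = 3*(⅓) = 1)
K = 3 (K = 3*(-1 + 0)² = 3*(-1)² = 3*1 = 3)
O(Z, B) = -14 (O(Z, B) = 2*(-7) = -14)
M = -42 (M = -14*3 = -42)
M - 1*(-219) = -42 - 1*(-219) = -42 + 219 = 177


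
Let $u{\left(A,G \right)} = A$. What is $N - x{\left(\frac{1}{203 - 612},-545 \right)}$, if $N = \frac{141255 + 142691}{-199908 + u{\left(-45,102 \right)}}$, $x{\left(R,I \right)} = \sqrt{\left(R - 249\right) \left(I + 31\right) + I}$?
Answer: $- \frac{21842}{15381} - \frac{\sqrt{21318668147}}{409} \approx -358.41$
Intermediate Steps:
$x{\left(R,I \right)} = \sqrt{I + \left(-249 + R\right) \left(31 + I\right)}$ ($x{\left(R,I \right)} = \sqrt{\left(-249 + R\right) \left(31 + I\right) + I} = \sqrt{I + \left(-249 + R\right) \left(31 + I\right)}$)
$N = - \frac{21842}{15381}$ ($N = \frac{141255 + 142691}{-199908 - 45} = \frac{283946}{-199953} = 283946 \left(- \frac{1}{199953}\right) = - \frac{21842}{15381} \approx -1.4201$)
$N - x{\left(\frac{1}{203 - 612},-545 \right)} = - \frac{21842}{15381} - \sqrt{-7719 - -135160 + \frac{31}{203 - 612} - \frac{545}{203 - 612}} = - \frac{21842}{15381} - \sqrt{-7719 + 135160 + \frac{31}{-409} - \frac{545}{-409}} = - \frac{21842}{15381} - \sqrt{-7719 + 135160 + 31 \left(- \frac{1}{409}\right) - - \frac{545}{409}} = - \frac{21842}{15381} - \sqrt{-7719 + 135160 - \frac{31}{409} + \frac{545}{409}} = - \frac{21842}{15381} - \sqrt{\frac{52123883}{409}} = - \frac{21842}{15381} - \frac{\sqrt{21318668147}}{409}$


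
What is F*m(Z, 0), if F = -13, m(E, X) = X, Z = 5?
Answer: 0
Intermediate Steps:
F*m(Z, 0) = -13*0 = 0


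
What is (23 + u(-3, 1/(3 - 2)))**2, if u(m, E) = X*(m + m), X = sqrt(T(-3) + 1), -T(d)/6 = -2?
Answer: 997 - 276*sqrt(13) ≈ 1.8678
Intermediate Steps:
T(d) = 12 (T(d) = -6*(-2) = 12)
X = sqrt(13) (X = sqrt(12 + 1) = sqrt(13) ≈ 3.6056)
u(m, E) = 2*m*sqrt(13) (u(m, E) = sqrt(13)*(m + m) = sqrt(13)*(2*m) = 2*m*sqrt(13))
(23 + u(-3, 1/(3 - 2)))**2 = (23 + 2*(-3)*sqrt(13))**2 = (23 - 6*sqrt(13))**2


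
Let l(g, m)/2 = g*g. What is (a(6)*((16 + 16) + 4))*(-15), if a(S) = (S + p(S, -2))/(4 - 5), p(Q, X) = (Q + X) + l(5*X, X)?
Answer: 113400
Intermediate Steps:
l(g, m) = 2*g**2 (l(g, m) = 2*(g*g) = 2*g**2)
p(Q, X) = Q + X + 50*X**2 (p(Q, X) = (Q + X) + 2*(5*X)**2 = (Q + X) + 2*(25*X**2) = (Q + X) + 50*X**2 = Q + X + 50*X**2)
a(S) = -198 - 2*S (a(S) = (S + (S - 2 + 50*(-2)**2))/(4 - 5) = (S + (S - 2 + 50*4))/(-1) = (S + (S - 2 + 200))*(-1) = (S + (198 + S))*(-1) = (198 + 2*S)*(-1) = -198 - 2*S)
(a(6)*((16 + 16) + 4))*(-15) = ((-198 - 2*6)*((16 + 16) + 4))*(-15) = ((-198 - 12)*(32 + 4))*(-15) = -210*36*(-15) = -7560*(-15) = 113400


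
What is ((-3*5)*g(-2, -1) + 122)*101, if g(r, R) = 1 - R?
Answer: 9292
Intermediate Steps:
((-3*5)*g(-2, -1) + 122)*101 = ((-3*5)*(1 - 1*(-1)) + 122)*101 = (-15*(1 + 1) + 122)*101 = (-15*2 + 122)*101 = (-30 + 122)*101 = 92*101 = 9292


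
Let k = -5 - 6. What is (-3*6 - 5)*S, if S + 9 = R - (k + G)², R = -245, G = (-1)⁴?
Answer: 8142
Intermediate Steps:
G = 1
k = -11
S = -354 (S = -9 + (-245 - (-11 + 1)²) = -9 + (-245 - 1*(-10)²) = -9 + (-245 - 1*100) = -9 + (-245 - 100) = -9 - 345 = -354)
(-3*6 - 5)*S = (-3*6 - 5)*(-354) = (-18 - 5)*(-354) = -23*(-354) = 8142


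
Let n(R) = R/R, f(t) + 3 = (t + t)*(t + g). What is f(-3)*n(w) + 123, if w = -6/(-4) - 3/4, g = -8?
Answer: 186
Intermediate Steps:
w = 3/4 (w = -6*(-1/4) - 3*1/4 = 3/2 - 3/4 = 3/4 ≈ 0.75000)
f(t) = -3 + 2*t*(-8 + t) (f(t) = -3 + (t + t)*(t - 8) = -3 + (2*t)*(-8 + t) = -3 + 2*t*(-8 + t))
n(R) = 1
f(-3)*n(w) + 123 = (-3 - 16*(-3) + 2*(-3)**2)*1 + 123 = (-3 + 48 + 2*9)*1 + 123 = (-3 + 48 + 18)*1 + 123 = 63*1 + 123 = 63 + 123 = 186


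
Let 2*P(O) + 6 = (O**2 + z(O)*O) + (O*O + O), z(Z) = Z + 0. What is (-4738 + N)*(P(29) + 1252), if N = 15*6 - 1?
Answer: -11738725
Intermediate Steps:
z(Z) = Z
N = 89 (N = 90 - 1 = 89)
P(O) = -3 + O/2 + 3*O**2/2 (P(O) = -3 + ((O**2 + O*O) + (O*O + O))/2 = -3 + ((O**2 + O**2) + (O**2 + O))/2 = -3 + (2*O**2 + (O + O**2))/2 = -3 + (O + 3*O**2)/2 = -3 + (O/2 + 3*O**2/2) = -3 + O/2 + 3*O**2/2)
(-4738 + N)*(P(29) + 1252) = (-4738 + 89)*((-3 + (1/2)*29 + (3/2)*29**2) + 1252) = -4649*((-3 + 29/2 + (3/2)*841) + 1252) = -4649*((-3 + 29/2 + 2523/2) + 1252) = -4649*(1273 + 1252) = -4649*2525 = -11738725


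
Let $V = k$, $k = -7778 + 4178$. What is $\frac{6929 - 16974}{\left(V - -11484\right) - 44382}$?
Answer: $\frac{1435}{5214} \approx 0.27522$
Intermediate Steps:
$k = -3600$
$V = -3600$
$\frac{6929 - 16974}{\left(V - -11484\right) - 44382} = \frac{6929 - 16974}{\left(-3600 - -11484\right) - 44382} = - \frac{10045}{\left(-3600 + 11484\right) - 44382} = - \frac{10045}{7884 - 44382} = - \frac{10045}{-36498} = \left(-10045\right) \left(- \frac{1}{36498}\right) = \frac{1435}{5214}$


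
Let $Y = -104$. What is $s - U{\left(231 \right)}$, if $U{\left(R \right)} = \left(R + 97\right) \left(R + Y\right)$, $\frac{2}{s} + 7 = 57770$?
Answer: $- \frac{2406175526}{57763} \approx -41656.0$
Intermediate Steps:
$s = \frac{2}{57763}$ ($s = \frac{2}{-7 + 57770} = \frac{2}{57763} \approx 3.4624 \cdot 10^{-5}$)
$U{\left(R \right)} = \left(-104 + R\right) \left(97 + R\right)$ ($U{\left(R \right)} = \left(R + 97\right) \left(R - 104\right) = \left(97 + R\right) \left(-104 + R\right) = \left(-104 + R\right) \left(97 + R\right)$)
$s - U{\left(231 \right)} = \frac{2}{57763} - \left(-10088 + 231^{2} - 1617\right) = \frac{2}{57763} - \left(-10088 + 53361 - 1617\right) = \frac{2}{57763} - 41656 = - \frac{2406175526}{57763}$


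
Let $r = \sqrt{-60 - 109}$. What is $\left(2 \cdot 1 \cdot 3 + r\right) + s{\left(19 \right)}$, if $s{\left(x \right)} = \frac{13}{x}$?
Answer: $\frac{127}{19} + 13 i \approx 6.6842 + 13.0 i$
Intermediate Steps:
$r = 13 i$ ($r = \sqrt{-169} = 13 i \approx 13.0 i$)
$\left(2 \cdot 1 \cdot 3 + r\right) + s{\left(19 \right)} = \left(2 \cdot 1 \cdot 3 + 13 i\right) + \frac{13}{19} = \left(2 \cdot 3 + 13 i\right) + 13 \cdot \frac{1}{19} = \left(6 + 13 i\right) + \frac{13}{19} = \frac{127}{19} + 13 i$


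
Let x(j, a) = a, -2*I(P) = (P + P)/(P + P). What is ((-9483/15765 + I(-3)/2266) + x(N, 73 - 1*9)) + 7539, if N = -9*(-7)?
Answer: 181056132073/23815660 ≈ 7602.4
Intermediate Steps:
I(P) = -½ (I(P) = -(P + P)/(2*(P + P)) = -2*P/(2*(2*P)) = -2*P*1/(2*P)/2 = -½*1 = -½)
N = 63
((-9483/15765 + I(-3)/2266) + x(N, 73 - 1*9)) + 7539 = ((-9483/15765 - ½/2266) + (73 - 1*9)) + 7539 = ((-9483*1/15765 - ½*1/2266) + (73 - 9)) + 7539 = ((-3161/5255 - 1/4532) + 64) + 7539 = (-14330907/23815660 + 64) + 7539 = 1509871333/23815660 + 7539 = 181056132073/23815660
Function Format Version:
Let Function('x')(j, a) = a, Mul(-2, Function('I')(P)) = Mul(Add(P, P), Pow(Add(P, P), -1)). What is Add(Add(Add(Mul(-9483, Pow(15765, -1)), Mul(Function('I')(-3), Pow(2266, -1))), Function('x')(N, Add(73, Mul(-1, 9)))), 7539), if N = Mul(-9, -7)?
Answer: Rational(181056132073, 23815660) ≈ 7602.4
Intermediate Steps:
Function('I')(P) = Rational(-1, 2) (Function('I')(P) = Mul(Rational(-1, 2), Mul(Add(P, P), Pow(Add(P, P), -1))) = Mul(Rational(-1, 2), Mul(Mul(2, P), Pow(Mul(2, P), -1))) = Mul(Rational(-1, 2), Mul(Mul(2, P), Mul(Rational(1, 2), Pow(P, -1)))) = Mul(Rational(-1, 2), 1) = Rational(-1, 2))
N = 63
Add(Add(Add(Mul(-9483, Pow(15765, -1)), Mul(Function('I')(-3), Pow(2266, -1))), Function('x')(N, Add(73, Mul(-1, 9)))), 7539) = Add(Add(Add(Mul(-9483, Pow(15765, -1)), Mul(Rational(-1, 2), Pow(2266, -1))), Add(73, Mul(-1, 9))), 7539) = Add(Add(Add(Mul(-9483, Rational(1, 15765)), Mul(Rational(-1, 2), Rational(1, 2266))), Add(73, -9)), 7539) = Add(Add(Add(Rational(-3161, 5255), Rational(-1, 4532)), 64), 7539) = Add(Add(Rational(-14330907, 23815660), 64), 7539) = Add(Rational(1509871333, 23815660), 7539) = Rational(181056132073, 23815660)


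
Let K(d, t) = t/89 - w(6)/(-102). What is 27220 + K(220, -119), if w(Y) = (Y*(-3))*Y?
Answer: 41180235/1513 ≈ 27218.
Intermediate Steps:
w(Y) = -3*Y² (w(Y) = (-3*Y)*Y = -3*Y²)
K(d, t) = -18/17 + t/89 (K(d, t) = t/89 - (-3)*6²/(-102) = t*(1/89) - (-3)*36*(-1/102) = t/89 - 1*(-108)*(-1/102) = t/89 + 108*(-1/102) = t/89 - 18/17 = -18/17 + t/89)
27220 + K(220, -119) = 27220 + (-18/17 + (1/89)*(-119)) = 27220 + (-18/17 - 119/89) = 27220 - 3625/1513 = 41180235/1513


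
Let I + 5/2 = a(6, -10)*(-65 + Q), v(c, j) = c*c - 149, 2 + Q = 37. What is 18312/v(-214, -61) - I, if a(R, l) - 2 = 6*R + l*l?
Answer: 54031717/13042 ≈ 4142.9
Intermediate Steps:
Q = 35 (Q = -2 + 37 = 35)
a(R, l) = 2 + l² + 6*R (a(R, l) = 2 + (6*R + l*l) = 2 + (6*R + l²) = 2 + (l² + 6*R) = 2 + l² + 6*R)
v(c, j) = -149 + c² (v(c, j) = c² - 149 = -149 + c²)
I = -8285/2 (I = -5/2 + (2 + (-10)² + 6*6)*(-65 + 35) = -5/2 + (2 + 100 + 36)*(-30) = -5/2 + 138*(-30) = -5/2 - 4140 = -8285/2 ≈ -4142.5)
18312/v(-214, -61) - I = 18312/(-149 + (-214)²) - 1*(-8285/2) = 18312/(-149 + 45796) + 8285/2 = 18312/45647 + 8285/2 = 18312*(1/45647) + 8285/2 = 2616/6521 + 8285/2 = 54031717/13042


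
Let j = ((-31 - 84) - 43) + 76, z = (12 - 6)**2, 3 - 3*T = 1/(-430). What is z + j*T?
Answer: -29711/645 ≈ -46.064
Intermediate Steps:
T = 1291/1290 (T = 1 - 1/3/(-430) = 1 - 1/3*(-1/430) = 1 + 1/1290 = 1291/1290 ≈ 1.0008)
z = 36 (z = 6**2 = 36)
j = -82 (j = (-115 - 43) + 76 = -158 + 76 = -82)
z + j*T = 36 - 82*1291/1290 = 36 - 52931/645 = -29711/645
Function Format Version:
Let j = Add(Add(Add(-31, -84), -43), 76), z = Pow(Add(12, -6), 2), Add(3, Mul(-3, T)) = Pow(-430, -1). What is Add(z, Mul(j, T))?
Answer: Rational(-29711, 645) ≈ -46.064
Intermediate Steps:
T = Rational(1291, 1290) (T = Add(1, Mul(Rational(-1, 3), Pow(-430, -1))) = Add(1, Mul(Rational(-1, 3), Rational(-1, 430))) = Add(1, Rational(1, 1290)) = Rational(1291, 1290) ≈ 1.0008)
z = 36 (z = Pow(6, 2) = 36)
j = -82 (j = Add(Add(-115, -43), 76) = Add(-158, 76) = -82)
Add(z, Mul(j, T)) = Add(36, Mul(-82, Rational(1291, 1290))) = Add(36, Rational(-52931, 645)) = Rational(-29711, 645)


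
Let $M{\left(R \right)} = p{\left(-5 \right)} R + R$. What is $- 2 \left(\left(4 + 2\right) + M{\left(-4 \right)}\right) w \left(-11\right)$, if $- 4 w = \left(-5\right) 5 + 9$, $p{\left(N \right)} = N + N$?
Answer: $3696$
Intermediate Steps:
$p{\left(N \right)} = 2 N$
$M{\left(R \right)} = - 9 R$ ($M{\left(R \right)} = 2 \left(-5\right) R + R = - 10 R + R = - 9 R$)
$w = 4$ ($w = - \frac{\left(-5\right) 5 + 9}{4} = - \frac{-25 + 9}{4} = \left(- \frac{1}{4}\right) \left(-16\right) = 4$)
$- 2 \left(\left(4 + 2\right) + M{\left(-4 \right)}\right) w \left(-11\right) = - 2 \left(\left(4 + 2\right) - -36\right) 4 \left(-11\right) = - 2 \left(6 + 36\right) 4 \left(-11\right) = \left(-2\right) 42 \cdot 4 \left(-11\right) = \left(-84\right) 4 \left(-11\right) = \left(-336\right) \left(-11\right) = 3696$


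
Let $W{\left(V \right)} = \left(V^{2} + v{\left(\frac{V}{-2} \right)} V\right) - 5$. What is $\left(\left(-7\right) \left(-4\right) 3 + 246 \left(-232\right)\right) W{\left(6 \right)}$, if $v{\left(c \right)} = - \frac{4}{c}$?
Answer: $-2222532$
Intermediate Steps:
$W{\left(V \right)} = 3 + V^{2}$ ($W{\left(V \right)} = \left(V^{2} + - \frac{4}{V \frac{1}{-2}} V\right) - 5 = \left(V^{2} + - \frac{4}{V \left(- \frac{1}{2}\right)} V\right) - 5 = \left(V^{2} + - \frac{4}{\left(- \frac{1}{2}\right) V} V\right) - 5 = \left(V^{2} + - 4 \left(- \frac{2}{V}\right) V\right) - 5 = \left(V^{2} + \frac{8}{V} V\right) - 5 = \left(V^{2} + 8\right) - 5 = \left(8 + V^{2}\right) - 5 = 3 + V^{2}$)
$\left(\left(-7\right) \left(-4\right) 3 + 246 \left(-232\right)\right) W{\left(6 \right)} = \left(\left(-7\right) \left(-4\right) 3 + 246 \left(-232\right)\right) \left(3 + 6^{2}\right) = \left(28 \cdot 3 - 57072\right) \left(3 + 36\right) = \left(84 - 57072\right) 39 = \left(-56988\right) 39 = -2222532$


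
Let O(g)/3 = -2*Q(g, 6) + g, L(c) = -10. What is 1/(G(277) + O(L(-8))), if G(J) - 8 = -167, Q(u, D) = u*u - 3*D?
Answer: -1/681 ≈ -0.0014684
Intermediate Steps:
Q(u, D) = u**2 - 3*D
G(J) = -159 (G(J) = 8 - 167 = -159)
O(g) = 108 - 6*g**2 + 3*g (O(g) = 3*(-2*(g**2 - 3*6) + g) = 3*(-2*(g**2 - 18) + g) = 3*(-2*(-18 + g**2) + g) = 3*((36 - 2*g**2) + g) = 3*(36 + g - 2*g**2) = 108 - 6*g**2 + 3*g)
1/(G(277) + O(L(-8))) = 1/(-159 + (108 - 6*(-10)**2 + 3*(-10))) = 1/(-159 + (108 - 6*100 - 30)) = 1/(-159 + (108 - 600 - 30)) = 1/(-159 - 522) = 1/(-681) = -1/681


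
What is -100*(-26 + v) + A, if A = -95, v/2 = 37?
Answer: -4895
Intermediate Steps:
v = 74 (v = 2*37 = 74)
-100*(-26 + v) + A = -100*(-26 + 74) - 95 = -100*48 - 95 = -4800 - 95 = -4895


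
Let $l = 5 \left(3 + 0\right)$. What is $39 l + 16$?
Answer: $601$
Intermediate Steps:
$l = 15$ ($l = 5 \cdot 3 = 15$)
$39 l + 16 = 39 \cdot 15 + 16 = 585 + 16 = 601$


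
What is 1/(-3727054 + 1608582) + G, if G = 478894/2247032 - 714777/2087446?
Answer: -80298515189630647/621050981450834024 ≈ -0.12929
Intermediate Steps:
G = -151615356785/1172639490068 (G = 478894*(1/2247032) - 714777*1/2087446 = 239447/1123516 - 714777/2087446 = -151615356785/1172639490068 ≈ -0.12929)
1/(-3727054 + 1608582) + G = 1/(-3727054 + 1608582) - 151615356785/1172639490068 = 1/(-2118472) - 151615356785/1172639490068 = -1/2118472 - 151615356785/1172639490068 = -80298515189630647/621050981450834024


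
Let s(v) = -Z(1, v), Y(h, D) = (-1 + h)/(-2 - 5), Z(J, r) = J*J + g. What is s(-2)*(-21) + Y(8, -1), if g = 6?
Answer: 146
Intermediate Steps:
Z(J, r) = 6 + J² (Z(J, r) = J*J + 6 = J² + 6 = 6 + J²)
Y(h, D) = ⅐ - h/7 (Y(h, D) = (-1 + h)/(-7) = (-1 + h)*(-⅐) = ⅐ - h/7)
s(v) = -7 (s(v) = -(6 + 1²) = -(6 + 1) = -1*7 = -7)
s(-2)*(-21) + Y(8, -1) = -7*(-21) + (⅐ - ⅐*8) = 147 + (⅐ - 8/7) = 147 - 1 = 146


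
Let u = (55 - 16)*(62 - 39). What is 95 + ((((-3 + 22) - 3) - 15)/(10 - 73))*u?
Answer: 1696/21 ≈ 80.762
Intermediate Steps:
u = 897 (u = 39*23 = 897)
95 + ((((-3 + 22) - 3) - 15)/(10 - 73))*u = 95 + ((((-3 + 22) - 3) - 15)/(10 - 73))*897 = 95 + (((19 - 3) - 15)/(-63))*897 = 95 + ((16 - 15)*(-1/63))*897 = 95 + (1*(-1/63))*897 = 95 - 1/63*897 = 95 - 299/21 = 1696/21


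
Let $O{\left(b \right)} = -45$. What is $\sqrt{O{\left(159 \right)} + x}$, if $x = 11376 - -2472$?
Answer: $\sqrt{13803} \approx 117.49$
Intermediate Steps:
$x = 13848$ ($x = 11376 + 2472 = 13848$)
$\sqrt{O{\left(159 \right)} + x} = \sqrt{-45 + 13848} = \sqrt{13803}$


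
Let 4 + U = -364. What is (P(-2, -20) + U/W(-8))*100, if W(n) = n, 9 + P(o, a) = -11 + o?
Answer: 2400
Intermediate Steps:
P(o, a) = -20 + o (P(o, a) = -9 + (-11 + o) = -20 + o)
U = -368 (U = -4 - 364 = -368)
(P(-2, -20) + U/W(-8))*100 = ((-20 - 2) - 368/(-8))*100 = (-22 - 368*(-⅛))*100 = (-22 + 46)*100 = 24*100 = 2400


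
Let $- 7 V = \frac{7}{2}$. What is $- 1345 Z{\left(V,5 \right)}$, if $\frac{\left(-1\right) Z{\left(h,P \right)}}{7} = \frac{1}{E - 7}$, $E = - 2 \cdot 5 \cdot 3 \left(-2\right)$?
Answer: $\frac{9415}{53} \approx 177.64$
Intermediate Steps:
$V = - \frac{1}{2}$ ($V = - \frac{7 \cdot \frac{1}{2}}{7} = \left(- \frac{1}{7}\right) \frac{7}{2} = - \frac{1}{2} \approx -0.5$)
$E = 60$ ($E = - 10 \cdot 3 \left(-2\right) = \left(-1\right) 30 \left(-2\right) = \left(-30\right) \left(-2\right) = 60$)
$Z{\left(h,P \right)} = - \frac{7}{53}$ ($Z{\left(h,P \right)} = - \frac{7}{60 - 7} = - \frac{7}{53}$)
$- 1345 Z{\left(V,5 \right)} = \left(-1345\right) \left(- \frac{7}{53}\right) = \frac{9415}{53}$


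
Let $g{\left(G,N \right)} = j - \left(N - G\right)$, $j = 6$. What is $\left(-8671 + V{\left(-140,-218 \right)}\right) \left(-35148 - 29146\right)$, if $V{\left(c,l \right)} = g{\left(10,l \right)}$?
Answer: $542448478$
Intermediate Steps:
$g{\left(G,N \right)} = 6 + G - N$ ($g{\left(G,N \right)} = 6 - \left(N - G\right) = 6 + \left(G - N\right) = 6 + G - N$)
$V{\left(c,l \right)} = 16 - l$ ($V{\left(c,l \right)} = 6 + 10 - l = 16 - l$)
$\left(-8671 + V{\left(-140,-218 \right)}\right) \left(-35148 - 29146\right) = \left(-8671 + \left(16 - -218\right)\right) \left(-35148 - 29146\right) = \left(-8671 + \left(16 + 218\right)\right) \left(-64294\right) = \left(-8671 + 234\right) \left(-64294\right) = \left(-8437\right) \left(-64294\right) = 542448478$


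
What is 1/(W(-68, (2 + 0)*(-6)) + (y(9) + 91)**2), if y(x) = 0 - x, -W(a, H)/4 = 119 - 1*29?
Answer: 1/6364 ≈ 0.00015713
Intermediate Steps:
W(a, H) = -360 (W(a, H) = -4*(119 - 1*29) = -4*(119 - 29) = -4*90 = -360)
y(x) = -x
1/(W(-68, (2 + 0)*(-6)) + (y(9) + 91)**2) = 1/(-360 + (-1*9 + 91)**2) = 1/(-360 + (-9 + 91)**2) = 1/(-360 + 82**2) = 1/(-360 + 6724) = 1/6364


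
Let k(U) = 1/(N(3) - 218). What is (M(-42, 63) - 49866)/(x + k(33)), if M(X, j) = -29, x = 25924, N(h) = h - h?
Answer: -10877110/5651431 ≈ -1.9247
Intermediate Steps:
N(h) = 0
k(U) = -1/218 (k(U) = 1/(0 - 218) = 1/(-218) = -1/218)
(M(-42, 63) - 49866)/(x + k(33)) = (-29 - 49866)/(25924 - 1/218) = -49895/5651431/218 = -49895*218/5651431 = -10877110/5651431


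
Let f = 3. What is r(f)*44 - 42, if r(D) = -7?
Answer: -350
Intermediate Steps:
r(f)*44 - 42 = -7*44 - 42 = -308 - 42 = -350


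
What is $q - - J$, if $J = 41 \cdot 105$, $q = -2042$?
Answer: $2263$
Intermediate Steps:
$J = 4305$
$q - - J = -2042 - \left(-1\right) 4305 = -2042 - -4305 = -2042 + 4305 = 2263$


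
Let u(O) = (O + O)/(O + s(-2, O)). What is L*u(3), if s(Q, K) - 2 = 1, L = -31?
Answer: -31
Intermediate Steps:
s(Q, K) = 3 (s(Q, K) = 2 + 1 = 3)
u(O) = 2*O/(3 + O) (u(O) = (O + O)/(O + 3) = (2*O)/(3 + O) = 2*O/(3 + O))
L*u(3) = -62*3/(3 + 3) = -62*3/6 = -31*1 = -31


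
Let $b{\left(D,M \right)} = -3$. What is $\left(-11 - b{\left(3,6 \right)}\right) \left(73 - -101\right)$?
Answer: $-1392$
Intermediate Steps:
$\left(-11 - b{\left(3,6 \right)}\right) \left(73 - -101\right) = \left(-11 - -3\right) \left(73 - -101\right) = \left(-11 + 3\right) \left(73 + 101\right) = \left(-8\right) 174 = -1392$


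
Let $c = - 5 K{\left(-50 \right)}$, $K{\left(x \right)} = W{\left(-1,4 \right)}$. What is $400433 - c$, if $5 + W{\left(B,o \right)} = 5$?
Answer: $400433$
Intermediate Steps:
$W{\left(B,o \right)} = 0$ ($W{\left(B,o \right)} = -5 + 5 = 0$)
$K{\left(x \right)} = 0$
$c = 0$ ($c = \left(-5\right) 0 = 0$)
$400433 - c = 400433 - 0 = 400433 + 0 = 400433$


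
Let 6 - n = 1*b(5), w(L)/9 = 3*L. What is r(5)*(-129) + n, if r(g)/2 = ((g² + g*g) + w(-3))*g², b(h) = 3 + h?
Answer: 199948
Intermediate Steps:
w(L) = 27*L (w(L) = 9*(3*L) = 27*L)
r(g) = 2*g²*(-81 + 2*g²) (r(g) = 2*(((g² + g*g) + 27*(-3))*g²) = 2*(((g² + g²) - 81)*g²) = 2*((2*g² - 81)*g²) = 2*((-81 + 2*g²)*g²) = 2*(g²*(-81 + 2*g²)) = 2*g²*(-81 + 2*g²))
n = -2 (n = 6 - (3 + 5) = 6 - 8 = -2)
r(5)*(-129) + n = (5²*(-162 + 4*5²))*(-129) - 2 = (25*(-162 + 4*25))*(-129) - 2 = (25*(-162 + 100))*(-129) - 2 = (25*(-62))*(-129) - 2 = -1550*(-129) - 2 = 199950 - 2 = 199948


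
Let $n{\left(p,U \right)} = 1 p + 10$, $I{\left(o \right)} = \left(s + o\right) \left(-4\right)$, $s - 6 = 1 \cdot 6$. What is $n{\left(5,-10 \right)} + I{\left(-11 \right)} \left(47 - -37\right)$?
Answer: $-321$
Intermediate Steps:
$s = 12$ ($s = 6 + 1 \cdot 6 = 6 + 6 = 12$)
$I{\left(o \right)} = -48 - 4 o$ ($I{\left(o \right)} = \left(12 + o\right) \left(-4\right) = -48 - 4 o$)
$n{\left(p,U \right)} = 10 + p$ ($n{\left(p,U \right)} = p + 10 = 10 + p$)
$n{\left(5,-10 \right)} + I{\left(-11 \right)} \left(47 - -37\right) = \left(10 + 5\right) + \left(-48 - -44\right) \left(47 - -37\right) = 15 + \left(-48 + 44\right) \left(47 + 37\right) = 15 - 336 = -321$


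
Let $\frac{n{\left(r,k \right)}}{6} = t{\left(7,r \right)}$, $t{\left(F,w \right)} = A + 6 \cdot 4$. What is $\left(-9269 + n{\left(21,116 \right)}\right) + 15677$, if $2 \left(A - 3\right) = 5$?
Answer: $6585$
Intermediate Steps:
$A = \frac{11}{2}$ ($A = 3 + \frac{1}{2} \cdot 5 = 3 + \frac{5}{2} = \frac{11}{2} \approx 5.5$)
$t{\left(F,w \right)} = \frac{59}{2}$ ($t{\left(F,w \right)} = \frac{11}{2} + 6 \cdot 4 = \frac{11}{2} + 24 = \frac{59}{2}$)
$n{\left(r,k \right)} = 177$ ($n{\left(r,k \right)} = 6 \cdot \frac{59}{2} = 177$)
$\left(-9269 + n{\left(21,116 \right)}\right) + 15677 = \left(-9269 + 177\right) + 15677 = -9092 + 15677 = 6585$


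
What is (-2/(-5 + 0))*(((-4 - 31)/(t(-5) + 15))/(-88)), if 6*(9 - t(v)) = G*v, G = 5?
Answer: 21/3718 ≈ 0.0056482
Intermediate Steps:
t(v) = 9 - 5*v/6
(-2/(-5 + 0))*(((-4 - 31)/(t(-5) + 15))/(-88)) = (-2/(-5 + 0))*(((-4 - 31)/((9 - ⅚*(-5)) + 15))/(-88)) = (-2/(-5))*(-35/((9 + 25/6) + 15)*(-1/88)) = (-⅕*(-2))*(-35/(79/6 + 15)*(-1/88)) = 2*(-35/169/6*(-1/88))/5 = 2*(-35*6/169*(-1/88))/5 = 2*(-210/169*(-1/88))/5 = (⅖)*(105/7436) = 21/3718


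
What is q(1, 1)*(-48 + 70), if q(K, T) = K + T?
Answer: 44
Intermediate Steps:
q(1, 1)*(-48 + 70) = (1 + 1)*(-48 + 70) = 2*22 = 44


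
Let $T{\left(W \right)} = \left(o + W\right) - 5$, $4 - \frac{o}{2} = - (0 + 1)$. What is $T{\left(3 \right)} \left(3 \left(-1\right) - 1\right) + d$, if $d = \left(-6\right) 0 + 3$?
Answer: $-29$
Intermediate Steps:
$o = 10$ ($o = 8 - 2 \left(- (0 + 1)\right) = 8 - 2 \left(\left(-1\right) 1\right) = 8 - -2 = 8 + 2 = 10$)
$d = 3$ ($d = 0 + 3 = 3$)
$T{\left(W \right)} = 5 + W$ ($T{\left(W \right)} = \left(10 + W\right) - 5 = 5 + W$)
$T{\left(3 \right)} \left(3 \left(-1\right) - 1\right) + d = \left(5 + 3\right) \left(3 \left(-1\right) - 1\right) + 3 = 8 \left(-3 - 1\right) + 3 = 8 \left(-4\right) + 3 = -32 + 3 = -29$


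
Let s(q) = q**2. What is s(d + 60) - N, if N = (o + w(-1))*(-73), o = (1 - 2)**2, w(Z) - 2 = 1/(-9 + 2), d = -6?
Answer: 21872/7 ≈ 3124.6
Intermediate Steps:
w(Z) = 13/7 (w(Z) = 2 + 1/(-9 + 2) = 2 + 1/(-7) = 2 - 1/7 = 13/7)
o = 1 (o = (-1)**2 = 1)
N = -1460/7 (N = (1 + 13/7)*(-73) = (20/7)*(-73) = -1460/7 ≈ -208.57)
s(d + 60) - N = (-6 + 60)**2 - 1*(-1460/7) = 54**2 + 1460/7 = 2916 + 1460/7 = 21872/7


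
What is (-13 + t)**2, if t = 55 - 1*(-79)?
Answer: 14641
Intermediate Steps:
t = 134 (t = 55 + 79 = 134)
(-13 + t)**2 = (-13 + 134)**2 = 121**2 = 14641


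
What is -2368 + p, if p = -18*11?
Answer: -2566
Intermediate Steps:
p = -198 (p = -1*198 = -198)
-2368 + p = -2368 - 198 = -2566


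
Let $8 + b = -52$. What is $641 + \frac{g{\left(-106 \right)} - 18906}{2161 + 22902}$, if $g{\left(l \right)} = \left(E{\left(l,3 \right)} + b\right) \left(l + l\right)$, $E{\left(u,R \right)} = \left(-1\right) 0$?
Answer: $\frac{16059197}{25063} \approx 640.75$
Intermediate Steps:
$b = -60$ ($b = -8 - 52 = -60$)
$E{\left(u,R \right)} = 0$
$g{\left(l \right)} = - 120 l$ ($g{\left(l \right)} = \left(0 - 60\right) \left(l + l\right) = - 60 \cdot 2 l = - 120 l$)
$641 + \frac{g{\left(-106 \right)} - 18906}{2161 + 22902} = 641 + \frac{\left(-120\right) \left(-106\right) - 18906}{2161 + 22902} = 641 + \frac{12720 - 18906}{25063} = 641 - \frac{6186}{25063} = \frac{16059197}{25063}$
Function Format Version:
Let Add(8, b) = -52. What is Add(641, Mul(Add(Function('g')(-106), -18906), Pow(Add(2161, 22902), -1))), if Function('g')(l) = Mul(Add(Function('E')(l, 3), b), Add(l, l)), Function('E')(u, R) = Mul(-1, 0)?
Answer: Rational(16059197, 25063) ≈ 640.75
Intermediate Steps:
b = -60 (b = Add(-8, -52) = -60)
Function('E')(u, R) = 0
Function('g')(l) = Mul(-120, l) (Function('g')(l) = Mul(Add(0, -60), Add(l, l)) = Mul(-60, Mul(2, l)) = Mul(-120, l))
Add(641, Mul(Add(Function('g')(-106), -18906), Pow(Add(2161, 22902), -1))) = Add(641, Mul(Add(Mul(-120, -106), -18906), Pow(Add(2161, 22902), -1))) = Add(641, Mul(Add(12720, -18906), Pow(25063, -1))) = Add(641, Mul(-6186, Rational(1, 25063))) = Add(641, Rational(-6186, 25063)) = Rational(16059197, 25063)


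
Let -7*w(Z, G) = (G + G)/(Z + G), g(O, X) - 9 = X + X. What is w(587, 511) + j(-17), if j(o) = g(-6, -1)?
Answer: 3770/549 ≈ 6.8670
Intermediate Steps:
g(O, X) = 9 + 2*X (g(O, X) = 9 + (X + X) = 9 + 2*X)
w(Z, G) = -2*G/(7*(G + Z)) (w(Z, G) = -(G + G)/(7*(Z + G)) = -2*G/(7*(G + Z)))
j(o) = 7 (j(o) = 9 + 2*(-1) = 9 - 2 = 7)
w(587, 511) + j(-17) = -2*511/(7*511 + 7*587) + 7 = -2*511/(3577 + 4109) + 7 = -2*511/7686 + 7 = -2*511*1/7686 + 7 = -73/549 + 7 = 3770/549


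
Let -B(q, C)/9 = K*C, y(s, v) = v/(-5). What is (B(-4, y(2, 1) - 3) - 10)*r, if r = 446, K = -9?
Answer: -600316/5 ≈ -1.2006e+5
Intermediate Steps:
y(s, v) = -v/5 (y(s, v) = v*(-⅕) = -v/5)
B(q, C) = 81*C (B(q, C) = -(-81)*C = 81*C)
(B(-4, y(2, 1) - 3) - 10)*r = (81*(-⅕*1 - 3) - 10)*446 = (81*(-⅕ - 3) - 10)*446 = (81*(-16/5) - 10)*446 = (-1296/5 - 10)*446 = -1346/5*446 = -600316/5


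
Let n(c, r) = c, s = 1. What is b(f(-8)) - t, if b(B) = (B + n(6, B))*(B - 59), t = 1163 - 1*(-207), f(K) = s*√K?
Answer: -1732 - 106*I*√2 ≈ -1732.0 - 149.91*I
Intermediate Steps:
f(K) = √K (f(K) = 1*√K = √K)
t = 1370 (t = 1163 + 207 = 1370)
b(B) = (-59 + B)*(6 + B) (b(B) = (B + 6)*(B - 59) = (6 + B)*(-59 + B) = (-59 + B)*(6 + B))
b(f(-8)) - t = (-354 + (√(-8))² - 106*I*√2) - 1*1370 = (-354 + (2*I*√2)² - 106*I*√2) - 1370 = (-354 - 8 - 106*I*√2) - 1370 = (-362 - 106*I*√2) - 1370 = -1732 - 106*I*√2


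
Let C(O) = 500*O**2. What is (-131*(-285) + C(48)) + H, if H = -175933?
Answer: 1013402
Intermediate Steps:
(-131*(-285) + C(48)) + H = (-131*(-285) + 500*48**2) - 175933 = (37335 + 500*2304) - 175933 = (37335 + 1152000) - 175933 = 1189335 - 175933 = 1013402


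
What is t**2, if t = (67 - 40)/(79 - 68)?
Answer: 729/121 ≈ 6.0248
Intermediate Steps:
t = 27/11 ≈ 2.4545
t**2 = (27/11)**2 = 729/121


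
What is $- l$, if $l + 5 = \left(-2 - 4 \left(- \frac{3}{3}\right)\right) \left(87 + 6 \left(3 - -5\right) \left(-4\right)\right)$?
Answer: $215$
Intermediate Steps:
$l = -215$ ($l = -5 + \left(-2 - 4 \left(- \frac{3}{3}\right)\right) \left(87 + 6 \left(3 - -5\right) \left(-4\right)\right) = -5 + \left(-2 - 4 \left(\left(-3\right) \frac{1}{3}\right)\right) \left(87 + 6 \left(3 + 5\right) \left(-4\right)\right) = -5 + \left(-2 - -4\right) \left(87 + 6 \cdot 8 \left(-4\right)\right) = -5 + \left(-2 + 4\right) \left(87 + 48 \left(-4\right)\right) = -5 + 2 \left(87 - 192\right) = -5 + 2 \left(-105\right) = -5 - 210 = -215$)
$- l = \left(-1\right) \left(-215\right) = 215$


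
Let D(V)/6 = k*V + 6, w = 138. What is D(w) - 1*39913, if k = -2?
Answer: -41533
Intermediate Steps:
D(V) = 36 - 12*V (D(V) = 6*(-2*V + 6) = 6*(6 - 2*V) = 36 - 12*V)
D(w) - 1*39913 = (36 - 12*138) - 1*39913 = (36 - 1656) - 39913 = -1620 - 39913 = -41533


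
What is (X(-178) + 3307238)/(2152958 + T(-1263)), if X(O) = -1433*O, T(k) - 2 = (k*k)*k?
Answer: -3562312/2012545487 ≈ -0.0017701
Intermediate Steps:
T(k) = 2 + k³ (T(k) = 2 + (k*k)*k = 2 + k²*k = 2 + k³)
(X(-178) + 3307238)/(2152958 + T(-1263)) = (-1433*(-178) + 3307238)/(2152958 + (2 + (-1263)³)) = (255074 + 3307238)/(2152958 + (2 - 2014698447)) = 3562312/(2152958 - 2014698445) = 3562312/(-2012545487) = 3562312*(-1/2012545487) = -3562312/2012545487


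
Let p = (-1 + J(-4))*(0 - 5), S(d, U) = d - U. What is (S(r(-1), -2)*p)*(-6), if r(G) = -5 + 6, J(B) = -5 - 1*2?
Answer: -720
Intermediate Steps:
J(B) = -7 (J(B) = -5 - 2 = -7)
r(G) = 1
p = 40 (p = (-1 - 7)*(0 - 5) = -8*(-5) = 40)
(S(r(-1), -2)*p)*(-6) = ((1 - 1*(-2))*40)*(-6) = ((1 + 2)*40)*(-6) = (3*40)*(-6) = 120*(-6) = -720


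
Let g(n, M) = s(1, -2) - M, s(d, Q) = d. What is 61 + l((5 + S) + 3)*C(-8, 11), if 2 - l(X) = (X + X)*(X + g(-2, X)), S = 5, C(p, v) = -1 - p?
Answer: -107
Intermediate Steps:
g(n, M) = 1 - M
l(X) = 2 - 2*X (l(X) = 2 - (X + X)*(X + (1 - X)) = 2 - 2*X)
61 + l((5 + S) + 3)*C(-8, 11) = 61 + (2 - 2*((5 + 5) + 3))*(-1 - 1*(-8)) = 61 + (2 - 2*(10 + 3))*(-1 + 8) = 61 + (2 - 2*13)*7 = 61 + (2 - 26)*7 = 61 - 24*7 = 61 - 168 = -107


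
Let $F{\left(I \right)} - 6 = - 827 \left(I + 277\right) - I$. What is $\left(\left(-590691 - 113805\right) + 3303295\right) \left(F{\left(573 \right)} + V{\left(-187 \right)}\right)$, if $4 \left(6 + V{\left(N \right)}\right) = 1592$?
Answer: $-1827280546875$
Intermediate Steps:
$V{\left(N \right)} = 392$ ($V{\left(N \right)} = -6 + \frac{1}{4} \cdot 1592 = -6 + 398 = 392$)
$F{\left(I \right)} = -229073 - 828 I$ ($F{\left(I \right)} = 6 - \left(I + 827 \left(I + 277\right)\right) = 6 - \left(I + 827 \left(277 + I\right)\right) = 6 - \left(229079 + 828 I\right) = -229073 - 828 I$)
$\left(\left(-590691 - 113805\right) + 3303295\right) \left(F{\left(573 \right)} + V{\left(-187 \right)}\right) = \left(\left(-590691 - 113805\right) + 3303295\right) \left(\left(-229073 - 474444\right) + 392\right) = \left(-704496 + 3303295\right) \left(\left(-229073 - 474444\right) + 392\right) = 2598799 \left(-703517 + 392\right) = 2598799 \left(-703125\right) = -1827280546875$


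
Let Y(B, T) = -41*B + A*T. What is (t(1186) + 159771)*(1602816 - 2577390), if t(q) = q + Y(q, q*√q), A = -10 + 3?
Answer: -109474871994 + 8090913348*√1186 ≈ 1.6916e+11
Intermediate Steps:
A = -7
Y(B, T) = -41*B - 7*T
t(q) = -40*q - 7*q^(3/2) (t(q) = q + (-41*q - 7*q*√q) = q + (-41*q - 7*q^(3/2)) = -40*q - 7*q^(3/2))
(t(1186) + 159771)*(1602816 - 2577390) = ((-40*1186 - 8302*√1186) + 159771)*(1602816 - 2577390) = ((-47440 - 8302*√1186) + 159771)*(-974574) = (112331 - 8302*√1186)*(-974574) = -109474871994 + 8090913348*√1186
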